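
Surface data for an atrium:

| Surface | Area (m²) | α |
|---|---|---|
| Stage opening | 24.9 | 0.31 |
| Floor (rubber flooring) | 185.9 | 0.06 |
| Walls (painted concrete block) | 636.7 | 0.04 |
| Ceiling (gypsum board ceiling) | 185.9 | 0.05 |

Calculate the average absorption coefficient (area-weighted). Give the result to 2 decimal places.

Total surface area S = 1033.4 m².
Σ(Sᵢαᵢ) = 24.9×0.31 + 185.9×0.06 + 636.7×0.04 + 185.9×0.05 = 53.636.
ᾱ = A/S = 0.05.

0.05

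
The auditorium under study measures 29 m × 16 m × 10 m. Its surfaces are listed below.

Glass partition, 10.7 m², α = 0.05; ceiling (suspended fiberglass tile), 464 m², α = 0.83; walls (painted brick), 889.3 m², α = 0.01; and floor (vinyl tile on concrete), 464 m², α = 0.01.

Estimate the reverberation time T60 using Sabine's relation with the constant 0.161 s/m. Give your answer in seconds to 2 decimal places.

1.87 sec

Total absorption A = 10.7*0.05 + 464*0.83 + 889.3*0.01 + 464*0.01
  = 0.535 + 385.120 + 8.893 + 4.640 = 399.188 m² sabins.
Room volume: 4640 m³.
Sabine: RT60 = 0.161 × 4640 / 399.188 = 1.87 s.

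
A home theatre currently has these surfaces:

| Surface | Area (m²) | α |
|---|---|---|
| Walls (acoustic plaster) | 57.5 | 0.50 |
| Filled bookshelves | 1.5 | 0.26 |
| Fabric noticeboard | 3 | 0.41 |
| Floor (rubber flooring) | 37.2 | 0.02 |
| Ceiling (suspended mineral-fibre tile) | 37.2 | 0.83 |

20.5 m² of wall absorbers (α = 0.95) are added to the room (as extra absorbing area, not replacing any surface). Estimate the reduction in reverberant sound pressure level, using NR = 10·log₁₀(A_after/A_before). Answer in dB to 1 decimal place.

1.2 dB

Equivalent absorption area: A_before = 57.5*0.50 + 1.5*0.26 + 3*0.41 + 37.2*0.02 + 37.2*0.83 = 61.990 m².
Treatment contributes 20.5·0.95 = 19.475 sabins.
A_after = 61.990 + 19.475 = 81.465 sabins.
NR = 10·log₁₀(81.465/61.990) = 1.2 dB.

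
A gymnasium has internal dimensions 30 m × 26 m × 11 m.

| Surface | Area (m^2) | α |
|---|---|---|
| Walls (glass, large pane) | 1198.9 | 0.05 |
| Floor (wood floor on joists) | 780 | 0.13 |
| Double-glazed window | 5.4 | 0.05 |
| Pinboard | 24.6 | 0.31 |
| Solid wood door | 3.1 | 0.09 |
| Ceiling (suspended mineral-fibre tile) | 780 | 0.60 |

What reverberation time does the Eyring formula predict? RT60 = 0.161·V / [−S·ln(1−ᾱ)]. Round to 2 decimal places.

Total surface area S = 1198.9 + 780 + 5.4 + 24.6 + 3.1 + 780 = 2792.0 m^2.
Absorption A = 1198.9·0.05 + 780·0.13 + 5.4·0.05 + 24.6·0.31 + 3.1·0.09 + 780·0.60 = 637.520 sabins.
Mean coefficient ᾱ = A/S = 0.2283.
−S·ln(1−ᾱ) = −2792.0 × ln(1 − 0.2283) = 723.573.
V = 30 × 26 × 11 = 8580 m³.
RT60 = 0.161 × 8580 / 723.573 = 1.91 s.

1.91 sec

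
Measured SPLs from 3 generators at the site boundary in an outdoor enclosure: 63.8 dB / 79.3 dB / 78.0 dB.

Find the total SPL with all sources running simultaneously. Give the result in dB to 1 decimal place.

Sum in the linear (power) domain: Σ 10^(Lᵢ/10) = 10^(63.8/10) + 10^(79.3/10) + 10^(78.0/10) = 1.506e+08.
L_total = 10·log₁₀(1.506e+08) = 81.8 dB.

81.8 dB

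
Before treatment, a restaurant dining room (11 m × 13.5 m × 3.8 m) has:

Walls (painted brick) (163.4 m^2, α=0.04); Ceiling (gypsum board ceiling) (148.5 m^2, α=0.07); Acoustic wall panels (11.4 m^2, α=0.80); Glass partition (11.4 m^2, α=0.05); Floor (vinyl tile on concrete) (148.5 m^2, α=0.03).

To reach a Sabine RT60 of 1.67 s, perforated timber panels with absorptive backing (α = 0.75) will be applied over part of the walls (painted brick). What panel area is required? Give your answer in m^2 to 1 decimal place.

Equivalent absorption area: A₁ = 163.4×0.04 + 148.5×0.07 + 11.4×0.80 + 11.4×0.05 + 148.5×0.03 = 31.076 m^2.
V = 564.3 m³. Target absorption A₂ = 0.161 × 564.3 / 1.67 = 54.403 sabins.
ΔA needed = 54.403 − 31.076 = 23.327 sabins.
Each m^2 of panel replacing the walls (painted brick) adds (0.75 − 0.04) = 0.71 sabins.
Panel area = 23.327 / 0.71 = 32.9 m^2.

32.9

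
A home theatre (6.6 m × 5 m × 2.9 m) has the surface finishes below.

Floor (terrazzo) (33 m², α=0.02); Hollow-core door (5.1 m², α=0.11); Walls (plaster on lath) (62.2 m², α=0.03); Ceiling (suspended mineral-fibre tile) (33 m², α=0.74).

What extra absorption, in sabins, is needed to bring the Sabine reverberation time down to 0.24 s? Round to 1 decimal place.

Summing Sᵢαᵢ: 0.660 + 0.561 + 1.866 + 24.420 → A₁ = 27.507 sabins.
V = 95.7 m³. Required absorption A₂ = 0.161 × 95.7 / 0.24 = 64.199 sabins.
Shortfall: 64.199 − 27.507 = 36.7 sabins.

36.7 sabins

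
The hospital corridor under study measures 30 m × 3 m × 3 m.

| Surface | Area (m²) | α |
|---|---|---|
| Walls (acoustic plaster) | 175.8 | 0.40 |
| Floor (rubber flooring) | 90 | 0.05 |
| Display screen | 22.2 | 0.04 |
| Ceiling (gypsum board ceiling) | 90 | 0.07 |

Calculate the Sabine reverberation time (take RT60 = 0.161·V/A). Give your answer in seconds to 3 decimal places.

A = Σ Sᵢαᵢ = 175.8*0.40 + 90*0.05 + 22.2*0.04 + 90*0.07 = 82.008 sabins.
V = 30·3·3 = 270 m³.
RT60 = 0.161 · V / A = 0.161 × 270 / 82.008 = 0.530 s.

0.530 s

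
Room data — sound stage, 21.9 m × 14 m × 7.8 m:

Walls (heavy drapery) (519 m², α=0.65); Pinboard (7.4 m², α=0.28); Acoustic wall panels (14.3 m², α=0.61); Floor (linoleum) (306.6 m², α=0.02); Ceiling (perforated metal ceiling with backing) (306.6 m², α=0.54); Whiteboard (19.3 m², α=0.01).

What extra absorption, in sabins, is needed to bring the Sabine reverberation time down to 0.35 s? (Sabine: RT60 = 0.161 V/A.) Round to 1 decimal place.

Total absorption A₁ = 519×0.65 + 7.4×0.28 + 14.3×0.61 + 306.6×0.02 + 306.6×0.54 + 19.3×0.01
  = 337.350 + 2.072 + 8.723 + 6.132 + 165.564 + 0.193 = 520.034 m² sabins.
V = 2391.48 m³. Required absorption A₂ = 0.161 × 2391.48 / 0.35 = 1100.081 sabins.
ΔA = A₂ − A₁ = 1100.081 − 520.034 = 580.0 sabins.

580.0 sabins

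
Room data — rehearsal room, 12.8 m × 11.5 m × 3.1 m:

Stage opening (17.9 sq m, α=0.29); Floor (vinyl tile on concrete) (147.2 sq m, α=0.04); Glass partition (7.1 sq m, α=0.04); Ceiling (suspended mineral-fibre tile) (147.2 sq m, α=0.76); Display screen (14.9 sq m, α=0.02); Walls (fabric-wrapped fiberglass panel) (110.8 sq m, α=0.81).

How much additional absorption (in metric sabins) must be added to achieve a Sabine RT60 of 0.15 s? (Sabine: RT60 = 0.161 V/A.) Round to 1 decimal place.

Summing Sᵢαᵢ: 5.191 + 5.888 + 0.284 + 111.872 + 0.298 + 89.748 → A₁ = 213.281 sabins.
Target A₂ = 0.161·456.32/0.15 = 489.783 sabins (V = 456.32 m³).
Shortfall: 489.783 − 213.281 = 276.5 sabins.

276.5 sabins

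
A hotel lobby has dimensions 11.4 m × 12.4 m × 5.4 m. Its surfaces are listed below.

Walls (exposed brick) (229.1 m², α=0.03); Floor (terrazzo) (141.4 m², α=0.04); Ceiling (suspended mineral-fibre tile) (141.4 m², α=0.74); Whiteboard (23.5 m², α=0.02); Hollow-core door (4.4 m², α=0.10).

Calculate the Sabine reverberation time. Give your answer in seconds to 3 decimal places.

Summing Sᵢαᵢ: 6.873 + 5.656 + 104.636 + 0.470 + 0.440 → A = 118.075 sabins.
Room volume: 763.344 m³.
RT60 = 0.161 · V / A = 0.161 × 763.344 / 118.075 = 1.041 s.

1.041 s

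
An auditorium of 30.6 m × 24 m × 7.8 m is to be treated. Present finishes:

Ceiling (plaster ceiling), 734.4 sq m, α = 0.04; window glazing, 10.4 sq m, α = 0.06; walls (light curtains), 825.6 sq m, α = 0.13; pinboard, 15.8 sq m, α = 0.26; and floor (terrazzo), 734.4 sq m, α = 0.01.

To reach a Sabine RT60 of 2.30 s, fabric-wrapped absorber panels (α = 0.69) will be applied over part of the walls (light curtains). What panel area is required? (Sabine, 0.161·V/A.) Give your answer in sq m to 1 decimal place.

Equivalent absorption area: A₁ = 734.4·0.04 + 10.4·0.06 + 825.6·0.13 + 15.8·0.26 + 734.4·0.01 = 148.780 sq m.
V = 5728.32 m³. Target absorption A₂ = 0.161 × 5728.32 / 2.30 = 400.982 sabins.
ΔA needed = 400.982 − 148.780 = 252.202 sabins.
Each sq m of panel replacing the walls (light curtains) adds (0.69 − 0.13) = 0.56 sabins.
Panel area = 252.202 / 0.56 = 450.4 sq m.

450.4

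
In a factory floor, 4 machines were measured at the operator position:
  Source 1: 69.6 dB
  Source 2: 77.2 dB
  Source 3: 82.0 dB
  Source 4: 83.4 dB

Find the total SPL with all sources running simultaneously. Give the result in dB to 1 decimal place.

Sum in the linear (power) domain: Σ 10^(Lᵢ/10) = 10^(69.6/10) + 10^(77.2/10) + 10^(82.0/10) + 10^(83.4/10) = 4.389e+08.
Combined level = 10 log₁₀(4.389e+08) = 86.4 dB.

86.4 dB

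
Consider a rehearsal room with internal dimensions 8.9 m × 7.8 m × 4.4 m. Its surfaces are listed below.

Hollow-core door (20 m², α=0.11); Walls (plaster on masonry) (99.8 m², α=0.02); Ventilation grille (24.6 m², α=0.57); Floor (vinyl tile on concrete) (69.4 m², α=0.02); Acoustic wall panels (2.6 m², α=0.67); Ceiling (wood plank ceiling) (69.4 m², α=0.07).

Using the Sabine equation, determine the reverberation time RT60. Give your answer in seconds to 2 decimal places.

A = Σ Sᵢαᵢ = 20·0.11 + 99.8·0.02 + 24.6·0.57 + 69.4·0.02 + 2.6·0.67 + 69.4·0.07 = 26.206 sabins.
Volume V = 8.9 × 7.8 × 4.4 = 305.448 m³.
T = 0.161 V/A = 0.161·305.448/26.206 = 1.88 s.

1.88 seconds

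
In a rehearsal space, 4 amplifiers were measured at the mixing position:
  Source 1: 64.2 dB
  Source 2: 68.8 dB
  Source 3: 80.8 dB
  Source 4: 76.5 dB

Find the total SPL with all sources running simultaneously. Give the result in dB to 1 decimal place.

Σ 10^(Lᵢ/10) = 1.751e+08.
Combined level = 10 log₁₀(1.751e+08) = 82.4 dB.

82.4 dB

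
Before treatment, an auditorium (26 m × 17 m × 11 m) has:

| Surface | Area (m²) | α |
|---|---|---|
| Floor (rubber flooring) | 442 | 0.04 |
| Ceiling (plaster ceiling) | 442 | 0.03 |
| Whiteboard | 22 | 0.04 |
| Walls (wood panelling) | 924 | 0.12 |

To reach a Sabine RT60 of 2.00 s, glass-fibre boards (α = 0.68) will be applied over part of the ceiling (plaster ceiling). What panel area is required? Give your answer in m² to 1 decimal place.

A₁ = Σ Sᵢαᵢ = 442·0.04 + 442·0.03 + 22·0.04 + 924·0.12 = 142.700 sabins.
V = 4862 m³. Target absorption A₂ = 0.161 × 4862 / 2.00 = 391.391 sabins.
ΔA needed = 391.391 − 142.700 = 248.691 sabins.
Net gain per m²: Δα = 0.68 − 0.03 = 0.65.
Panel area = 248.691 / 0.65 = 382.6 m².

382.6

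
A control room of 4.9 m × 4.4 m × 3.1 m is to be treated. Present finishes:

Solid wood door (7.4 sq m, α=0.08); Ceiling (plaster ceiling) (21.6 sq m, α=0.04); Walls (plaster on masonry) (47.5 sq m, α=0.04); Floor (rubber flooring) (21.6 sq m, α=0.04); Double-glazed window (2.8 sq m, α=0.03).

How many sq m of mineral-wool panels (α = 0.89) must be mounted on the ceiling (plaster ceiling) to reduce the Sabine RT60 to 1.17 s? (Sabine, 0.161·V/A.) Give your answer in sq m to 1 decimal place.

5.8

Equivalent absorption area: A₁ = 7.4×0.08 + 21.6×0.04 + 47.5×0.04 + 21.6×0.04 + 2.8×0.03 = 4.304 sq m.
Required A₂ = 0.161·66.836/1.17 = 9.197 sabins.
Absorption to add: 9.197 − 4.304 = 4.893 sabins.
Each sq m of panel replacing the ceiling (plaster ceiling) adds (0.89 − 0.04) = 0.85 sabins.
Panel area = 4.893 / 0.85 = 5.8 sq m.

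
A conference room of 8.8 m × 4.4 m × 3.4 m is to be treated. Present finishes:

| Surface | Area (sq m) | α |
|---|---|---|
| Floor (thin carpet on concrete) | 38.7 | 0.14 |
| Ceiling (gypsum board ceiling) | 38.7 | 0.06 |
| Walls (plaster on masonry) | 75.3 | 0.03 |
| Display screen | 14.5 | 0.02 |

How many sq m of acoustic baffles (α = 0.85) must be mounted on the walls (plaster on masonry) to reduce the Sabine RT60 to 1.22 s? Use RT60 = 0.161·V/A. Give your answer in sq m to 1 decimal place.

Summing Sᵢαᵢ: 5.418 + 2.322 + 2.259 + 0.290 → A₁ = 10.289 sabins.
Required A₂ = 0.161·131.648/1.22 = 17.373 sabins.
Absorption to add: 17.373 − 10.289 = 7.084 sabins.
Net gain per sq m: Δα = 0.85 − 0.03 = 0.82.
Area = ΔA/Δα = 7.084/0.82 = 8.6 sq m.

8.6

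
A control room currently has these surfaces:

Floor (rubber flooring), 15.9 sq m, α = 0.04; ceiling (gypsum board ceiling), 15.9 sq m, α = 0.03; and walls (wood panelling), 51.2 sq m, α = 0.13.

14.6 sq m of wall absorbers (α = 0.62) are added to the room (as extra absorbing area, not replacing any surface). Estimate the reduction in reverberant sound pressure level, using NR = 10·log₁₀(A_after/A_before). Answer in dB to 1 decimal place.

3.4 dB

A_before = Σ Sᵢαᵢ = 15.9×0.04 + 15.9×0.03 + 51.2×0.13 = 7.769 sabins.
Added absorption = 14.6 × 0.62 = 9.052 sabins.
A_after = 7.769 + 9.052 = 16.821 sabins.
NR = 10·log₁₀(16.821/7.769) = 3.4 dB.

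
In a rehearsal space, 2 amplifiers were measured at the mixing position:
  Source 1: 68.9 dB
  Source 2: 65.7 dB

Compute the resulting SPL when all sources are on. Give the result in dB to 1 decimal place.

70.6 dB

Sum in the linear (power) domain: Σ 10^(Lᵢ/10) = 10^(68.9/10) + 10^(65.7/10) = 1.148e+07.
Back to dB: 10·log₁₀ Σ = 70.6 dB.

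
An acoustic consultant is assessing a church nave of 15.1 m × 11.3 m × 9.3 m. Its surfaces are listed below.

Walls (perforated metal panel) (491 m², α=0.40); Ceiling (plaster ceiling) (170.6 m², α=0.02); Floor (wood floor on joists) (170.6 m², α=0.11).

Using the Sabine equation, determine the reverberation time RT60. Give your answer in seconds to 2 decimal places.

Summing Sᵢαᵢ: 196.400 + 3.412 + 18.766 → A = 218.578 sabins.
Volume V = 15.1 × 11.3 × 9.3 = 1586.859 m³.
T = 0.161 V/A = 0.161·1586.859/218.578 = 1.17 s.

1.17 s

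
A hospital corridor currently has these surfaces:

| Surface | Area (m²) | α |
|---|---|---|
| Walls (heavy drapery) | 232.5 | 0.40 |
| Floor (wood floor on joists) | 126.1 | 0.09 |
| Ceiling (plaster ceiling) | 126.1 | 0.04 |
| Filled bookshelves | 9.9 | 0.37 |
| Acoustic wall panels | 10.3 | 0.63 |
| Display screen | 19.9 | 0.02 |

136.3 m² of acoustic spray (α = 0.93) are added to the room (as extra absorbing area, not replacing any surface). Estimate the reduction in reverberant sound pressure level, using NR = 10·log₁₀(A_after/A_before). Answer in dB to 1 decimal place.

3.1 dB

Total absorption A_before = 232.5·0.40 + 126.1·0.09 + 126.1·0.04 + 9.9·0.37 + 10.3·0.63 + 19.9·0.02
  = 93.000 + 11.349 + 5.044 + 3.663 + 6.489 + 0.398 = 119.943 m² sabins.
Treatment contributes 136.3·0.93 = 126.759 sabins.
A_after = 119.943 + 126.759 = 246.702 sabins.
Reduction = 10 log₁₀(A_after/A_before) = 10 log₁₀(2.0568) = 3.1 dB.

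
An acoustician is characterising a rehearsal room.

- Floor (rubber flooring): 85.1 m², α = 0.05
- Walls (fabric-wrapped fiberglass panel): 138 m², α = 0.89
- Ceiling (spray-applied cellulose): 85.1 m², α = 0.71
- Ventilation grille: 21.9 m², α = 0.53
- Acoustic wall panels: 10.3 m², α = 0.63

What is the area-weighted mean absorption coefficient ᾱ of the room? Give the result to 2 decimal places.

Total surface area S = 340.4 m².
Σ(Sᵢαᵢ) = 85.1×0.05 + 138×0.89 + 85.1×0.71 + 21.9×0.53 + 10.3×0.63 = 205.592.
ᾱ = 205.592 / 340.4 = 0.60.

0.60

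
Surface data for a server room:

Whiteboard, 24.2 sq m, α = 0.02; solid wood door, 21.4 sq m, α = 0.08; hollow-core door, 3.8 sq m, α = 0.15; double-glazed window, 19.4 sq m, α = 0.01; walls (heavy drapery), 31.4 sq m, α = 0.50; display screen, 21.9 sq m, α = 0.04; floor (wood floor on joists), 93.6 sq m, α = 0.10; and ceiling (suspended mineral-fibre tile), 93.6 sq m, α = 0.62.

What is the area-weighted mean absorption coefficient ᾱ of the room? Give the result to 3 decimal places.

S = Σ Sᵢ = 24.2 + 21.4 + 3.8 + 19.4 + 31.4 + 21.9 + 93.6 + 93.6 = 309.3 sq m.
Weighted sum Σ Sα = 86.928.
ᾱ = 86.928 / 309.3 = 0.281.

0.281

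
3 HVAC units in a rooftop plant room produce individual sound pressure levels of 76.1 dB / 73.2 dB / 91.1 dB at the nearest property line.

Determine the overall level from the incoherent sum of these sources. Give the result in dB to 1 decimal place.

Sum in the linear (power) domain: Σ 10^(Lᵢ/10) = 10^(76.1/10) + 10^(73.2/10) + 10^(91.1/10) = 1.35e+09.
L_total = 10·log₁₀(1.35e+09) = 91.3 dB.

91.3 dB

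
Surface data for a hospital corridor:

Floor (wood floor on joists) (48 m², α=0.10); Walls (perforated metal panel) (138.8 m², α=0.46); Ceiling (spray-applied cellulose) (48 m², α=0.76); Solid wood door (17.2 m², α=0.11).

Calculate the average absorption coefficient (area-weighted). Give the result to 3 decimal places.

0.425

S = Σ Sᵢ = 48 + 138.8 + 48 + 17.2 = 252.0 m².
A = 48·0.10 + 138.8·0.46 + 48·0.76 + 17.2·0.11 = 107.020 sabins.
ᾱ = A/S = 0.425.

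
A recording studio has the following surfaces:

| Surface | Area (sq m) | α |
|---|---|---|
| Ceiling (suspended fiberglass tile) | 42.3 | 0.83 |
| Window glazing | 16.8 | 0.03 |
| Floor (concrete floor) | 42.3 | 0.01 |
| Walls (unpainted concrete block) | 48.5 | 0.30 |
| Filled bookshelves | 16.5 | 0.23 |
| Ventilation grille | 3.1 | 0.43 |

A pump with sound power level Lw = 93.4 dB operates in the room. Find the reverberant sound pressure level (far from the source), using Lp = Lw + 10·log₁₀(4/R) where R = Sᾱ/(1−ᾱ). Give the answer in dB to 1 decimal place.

80.2 dB

Σ(Sᵢαᵢ) = 42.3×0.83 + 16.8×0.03 + 42.3×0.01 + 48.5×0.30 + 16.5×0.23 + 3.1×0.43 = 55.714; total area S = 169.5 sq m.
ᾱ = 55.714/169.5 = 0.3287; R = Sᾱ/(1−ᾱ) = 55.714/(1−0.3287) = 82.994 sq m.
Lp = Lw + 10 log₁₀(4/R) = 93.4 -13.17 = 80.2 dB.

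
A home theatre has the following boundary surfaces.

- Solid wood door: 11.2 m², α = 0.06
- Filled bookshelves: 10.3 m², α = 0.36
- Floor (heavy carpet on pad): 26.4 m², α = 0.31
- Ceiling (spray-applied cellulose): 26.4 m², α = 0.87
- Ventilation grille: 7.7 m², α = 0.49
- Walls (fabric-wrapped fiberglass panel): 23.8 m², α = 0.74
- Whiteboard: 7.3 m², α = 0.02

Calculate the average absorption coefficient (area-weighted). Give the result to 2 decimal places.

S = Σ Sᵢ = 11.2 + 10.3 + 26.4 + 26.4 + 7.7 + 23.8 + 7.3 = 113.1 m².
Σ(Sᵢαᵢ) = 11.2*0.06 + 10.3*0.36 + 26.4*0.31 + 26.4*0.87 + 7.7*0.49 + 23.8*0.74 + 7.3*0.02 = 57.063.
ᾱ = 57.063 / 113.1 = 0.50.

0.50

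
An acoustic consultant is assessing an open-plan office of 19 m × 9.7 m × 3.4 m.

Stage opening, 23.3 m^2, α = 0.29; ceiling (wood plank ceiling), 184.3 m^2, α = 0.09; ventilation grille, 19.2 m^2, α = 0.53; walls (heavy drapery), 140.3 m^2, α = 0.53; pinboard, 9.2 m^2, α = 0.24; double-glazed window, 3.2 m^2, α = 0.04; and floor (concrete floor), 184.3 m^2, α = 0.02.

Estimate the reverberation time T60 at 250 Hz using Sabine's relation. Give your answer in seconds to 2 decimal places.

Equivalent absorption area: A = 23.3·0.29 + 184.3·0.09 + 19.2·0.53 + 140.3·0.53 + 9.2·0.24 + 3.2·0.04 + 184.3·0.02 = 113.901 m^2.
Volume V = 19 × 9.7 × 3.4 = 626.62 m³.
RT60 = 0.161 · V / A = 0.161 × 626.62 / 113.901 = 0.89 s.

0.89 seconds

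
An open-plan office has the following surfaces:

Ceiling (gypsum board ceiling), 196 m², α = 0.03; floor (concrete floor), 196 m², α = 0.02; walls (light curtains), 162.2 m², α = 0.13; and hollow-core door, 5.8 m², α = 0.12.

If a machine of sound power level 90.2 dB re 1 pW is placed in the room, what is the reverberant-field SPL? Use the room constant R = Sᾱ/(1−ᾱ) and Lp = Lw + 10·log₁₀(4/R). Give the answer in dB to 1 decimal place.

Σ(Sᵢαᵢ) = 196×0.03 + 196×0.02 + 162.2×0.13 + 5.8×0.12 = 31.582; total area S = 560.0 m².
ᾱ = 31.582/560.0 = 0.0564; R = Sᾱ/(1−ᾱ) = 31.582/(1−0.0564) = 33.470 m².
Lp = 90.2 + 10·log₁₀(4/33.470) = 90.2 + (-9.23) = 81.0 dB.

81.0 dB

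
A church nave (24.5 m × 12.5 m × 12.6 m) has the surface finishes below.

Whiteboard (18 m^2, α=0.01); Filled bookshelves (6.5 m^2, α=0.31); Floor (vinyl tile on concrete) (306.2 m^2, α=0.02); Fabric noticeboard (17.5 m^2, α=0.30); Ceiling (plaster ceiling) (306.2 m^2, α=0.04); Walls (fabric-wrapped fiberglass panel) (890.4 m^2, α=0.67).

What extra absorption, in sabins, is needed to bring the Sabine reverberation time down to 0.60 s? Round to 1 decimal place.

Total absorption A₁ = 18*0.01 + 6.5*0.31 + 306.2*0.02 + 17.5*0.30 + 306.2*0.04 + 890.4*0.67
  = 0.180 + 2.015 + 6.124 + 5.250 + 12.248 + 596.568 = 622.385 m^2 sabins.
Target A₂ = 0.161·3858.75/0.60 = 1035.431 sabins (V = 3858.75 m³).
Additional absorption ΔA = 1035.431 − 622.385 = 413.0 sabins.

413.0 sabins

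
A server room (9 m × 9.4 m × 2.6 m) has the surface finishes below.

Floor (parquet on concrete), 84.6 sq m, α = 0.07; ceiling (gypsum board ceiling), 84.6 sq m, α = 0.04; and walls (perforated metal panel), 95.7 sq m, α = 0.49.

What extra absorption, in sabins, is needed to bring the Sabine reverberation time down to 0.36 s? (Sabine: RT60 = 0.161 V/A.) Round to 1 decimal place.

Total absorption A₁ = 84.6·0.07 + 84.6·0.04 + 95.7·0.49
  = 5.922 + 3.384 + 46.893 = 56.199 sq m sabins.
For T = 0.36 s, need A₂ = 0.161·V/T = 0.161·219.96/0.36 = 98.371 sabins.
ΔA = A₂ − A₁ = 98.371 − 56.199 = 42.2 sabins.

42.2 sabins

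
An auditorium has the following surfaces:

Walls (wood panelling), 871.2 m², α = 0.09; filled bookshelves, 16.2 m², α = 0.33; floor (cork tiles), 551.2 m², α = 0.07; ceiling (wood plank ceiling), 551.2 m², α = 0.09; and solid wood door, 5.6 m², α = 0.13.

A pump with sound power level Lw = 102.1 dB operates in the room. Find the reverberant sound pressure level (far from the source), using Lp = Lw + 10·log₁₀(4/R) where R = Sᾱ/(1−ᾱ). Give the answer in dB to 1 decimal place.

85.4 dB

A = 172.674 sabins; S = 1995.4 m².
ᾱ = 172.674/1995.4 = 0.0865; R = Sᾱ/(1−ᾱ) = 172.674/(1−0.0865) = 189.025 m².
Lp = 102.1 + 10·log₁₀(4/189.025) = 102.1 + (-16.74) = 85.4 dB.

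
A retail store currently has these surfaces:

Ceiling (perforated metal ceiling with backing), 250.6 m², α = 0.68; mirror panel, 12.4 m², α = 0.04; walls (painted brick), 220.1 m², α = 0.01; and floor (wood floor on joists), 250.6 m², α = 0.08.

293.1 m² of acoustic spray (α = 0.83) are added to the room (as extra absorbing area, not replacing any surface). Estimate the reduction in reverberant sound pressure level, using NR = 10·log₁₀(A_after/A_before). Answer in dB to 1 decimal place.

Total absorption A_before = 250.6×0.68 + 12.4×0.04 + 220.1×0.01 + 250.6×0.08
  = 170.408 + 0.496 + 2.201 + 20.048 = 193.153 m² sabins.
Added absorption = 293.1 × 0.83 = 243.273 sabins.
New total A_after = 436.426 sabins.
Reduction = 10 log₁₀(A_after/A_before) = 10 log₁₀(2.2595) = 3.5 dB.

3.5 dB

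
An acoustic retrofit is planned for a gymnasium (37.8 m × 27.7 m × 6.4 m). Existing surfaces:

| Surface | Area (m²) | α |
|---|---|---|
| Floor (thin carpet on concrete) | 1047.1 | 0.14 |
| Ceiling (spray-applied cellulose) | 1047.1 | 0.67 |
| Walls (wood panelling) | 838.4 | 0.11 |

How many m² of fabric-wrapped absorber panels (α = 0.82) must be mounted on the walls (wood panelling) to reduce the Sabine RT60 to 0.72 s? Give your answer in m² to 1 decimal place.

A₁ = Σ Sᵢαᵢ = 1047.1·0.14 + 1047.1·0.67 + 838.4·0.11 = 940.375 sabins.
Required A₂ = 0.161·6701.184/0.72 = 1498.459 sabins.
Absorption to add: 1498.459 − 940.375 = 558.084 sabins.
Each m² of panel replacing the walls (wood panelling) adds (0.82 − 0.11) = 0.71 sabins.
Panel area = 558.084 / 0.71 = 786.0 m².

786.0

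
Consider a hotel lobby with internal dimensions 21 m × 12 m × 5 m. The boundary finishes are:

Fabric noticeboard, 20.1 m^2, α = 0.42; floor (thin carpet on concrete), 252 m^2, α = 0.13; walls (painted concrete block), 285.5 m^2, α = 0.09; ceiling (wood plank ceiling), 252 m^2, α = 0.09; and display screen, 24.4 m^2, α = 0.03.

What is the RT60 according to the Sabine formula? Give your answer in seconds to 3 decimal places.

Equivalent absorption area: A = 20.1·0.42 + 252·0.13 + 285.5·0.09 + 252·0.09 + 24.4·0.03 = 90.309 m^2.
Volume V = 21 × 12 × 5 = 1260 m³.
RT60 = 0.161 · V / A = 0.161 × 1260 / 90.309 = 2.246 s.

2.246 s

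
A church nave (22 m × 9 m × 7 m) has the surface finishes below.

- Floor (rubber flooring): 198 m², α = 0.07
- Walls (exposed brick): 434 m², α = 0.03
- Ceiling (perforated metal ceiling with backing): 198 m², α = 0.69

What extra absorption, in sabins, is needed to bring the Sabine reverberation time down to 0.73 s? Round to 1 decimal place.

142.2 sabins

Summing Sᵢαᵢ: 13.860 + 13.020 + 136.620 → A₁ = 163.500 sabins.
Target A₂ = 0.161·1386/0.73 = 305.679 sabins (V = 1386 m³).
Shortfall: 305.679 − 163.500 = 142.2 sabins.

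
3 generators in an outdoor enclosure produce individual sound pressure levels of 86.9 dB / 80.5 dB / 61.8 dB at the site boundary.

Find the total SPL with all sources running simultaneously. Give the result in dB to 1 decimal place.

Sum in the linear (power) domain: Σ 10^(Lᵢ/10) = 10^(86.9/10) + 10^(80.5/10) + 10^(61.8/10) = 6.035e+08.
Back to dB: 10·log₁₀ Σ = 87.8 dB.

87.8 dB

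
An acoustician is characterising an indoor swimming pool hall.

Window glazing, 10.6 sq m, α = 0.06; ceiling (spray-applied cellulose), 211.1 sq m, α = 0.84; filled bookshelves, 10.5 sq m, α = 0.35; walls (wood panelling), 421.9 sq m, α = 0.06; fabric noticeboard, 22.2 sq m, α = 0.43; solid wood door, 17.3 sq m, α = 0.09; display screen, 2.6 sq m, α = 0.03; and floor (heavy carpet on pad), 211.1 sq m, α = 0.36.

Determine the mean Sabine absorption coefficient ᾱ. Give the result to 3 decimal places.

Total surface area S = 907.3 sq m.
Σ(Sᵢαᵢ) = 10.6·0.06 + 211.1·0.84 + 10.5·0.35 + 421.9·0.06 + 22.2·0.43 + 17.3·0.09 + 2.6·0.03 + 211.1·0.36 = 294.126.
ᾱ = A/S = 0.324.

0.324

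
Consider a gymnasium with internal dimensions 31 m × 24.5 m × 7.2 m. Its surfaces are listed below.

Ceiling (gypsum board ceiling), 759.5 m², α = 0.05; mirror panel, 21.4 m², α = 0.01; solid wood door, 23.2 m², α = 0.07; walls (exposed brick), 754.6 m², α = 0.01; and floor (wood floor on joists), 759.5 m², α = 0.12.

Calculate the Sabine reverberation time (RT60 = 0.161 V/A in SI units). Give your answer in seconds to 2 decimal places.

6.36 seconds

Equivalent absorption area: A = 759.5×0.05 + 21.4×0.01 + 23.2×0.07 + 754.6×0.01 + 759.5×0.12 = 138.499 m².
V = 31·24.5·7.2 = 5468.4 m³.
T = 0.161 V/A = 0.161·5468.4/138.499 = 6.36 s.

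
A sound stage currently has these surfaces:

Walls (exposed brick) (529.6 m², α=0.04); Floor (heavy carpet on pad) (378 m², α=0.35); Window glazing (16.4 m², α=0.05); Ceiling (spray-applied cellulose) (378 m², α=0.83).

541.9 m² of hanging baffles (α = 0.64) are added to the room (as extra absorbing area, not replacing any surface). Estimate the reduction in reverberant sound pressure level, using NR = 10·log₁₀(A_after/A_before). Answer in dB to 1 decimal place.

2.4 dB

Equivalent absorption area: A_before = 529.6×0.04 + 378×0.35 + 16.4×0.05 + 378×0.83 = 468.044 m².
Added absorption = 541.9 × 0.64 = 346.816 sabins.
A_after = 468.044 + 346.816 = 814.860 sabins.
NR = 10·log₁₀(814.860/468.044) = 2.4 dB.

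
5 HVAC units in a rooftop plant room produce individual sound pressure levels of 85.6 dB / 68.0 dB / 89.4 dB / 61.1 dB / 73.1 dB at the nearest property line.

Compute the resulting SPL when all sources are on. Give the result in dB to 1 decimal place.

91.0 dB

Sum in the linear (power) domain: Σ 10^(Lᵢ/10) = 10^(85.6/10) + 10^(68.0/10) + 10^(89.4/10) + 10^(61.1/10) + 10^(73.1/10) = 1.262e+09.
L_total = 10·log₁₀(1.262e+09) = 91.0 dB.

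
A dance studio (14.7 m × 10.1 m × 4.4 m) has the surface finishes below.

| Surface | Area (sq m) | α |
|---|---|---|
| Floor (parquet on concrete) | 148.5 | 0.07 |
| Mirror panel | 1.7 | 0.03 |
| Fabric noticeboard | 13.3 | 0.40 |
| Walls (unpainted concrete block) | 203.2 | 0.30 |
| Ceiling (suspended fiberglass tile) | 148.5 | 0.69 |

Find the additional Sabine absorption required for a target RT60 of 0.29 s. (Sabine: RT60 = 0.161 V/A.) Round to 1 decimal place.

183.5 sabins

Summing Sᵢαᵢ: 10.395 + 0.051 + 5.320 + 60.960 + 102.465 → A₁ = 179.191 sabins.
V = 653.268 m³. Required absorption A₂ = 0.161 × 653.268 / 0.29 = 362.676 sabins.
ΔA = A₂ − A₁ = 362.676 − 179.191 = 183.5 sabins.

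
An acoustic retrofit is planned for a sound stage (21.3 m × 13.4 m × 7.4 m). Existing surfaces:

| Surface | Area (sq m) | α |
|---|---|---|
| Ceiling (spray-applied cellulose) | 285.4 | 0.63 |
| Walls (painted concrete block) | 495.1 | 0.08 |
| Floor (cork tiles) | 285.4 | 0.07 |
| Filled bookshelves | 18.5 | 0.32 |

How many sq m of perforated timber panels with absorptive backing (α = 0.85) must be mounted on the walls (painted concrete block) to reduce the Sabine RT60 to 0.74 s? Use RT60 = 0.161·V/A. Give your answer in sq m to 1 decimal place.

278.2

A₁ = Σ Sᵢαᵢ = 285.4×0.63 + 495.1×0.08 + 285.4×0.07 + 18.5×0.32 = 245.308 sabins.
Required A₂ = 0.161·2112.108/0.74 = 459.526 sabins.
Absorption to add: 459.526 − 245.308 = 214.218 sabins.
Each sq m of panel replacing the walls (painted concrete block) adds (0.85 − 0.08) = 0.77 sabins.
Panel area = 214.218 / 0.77 = 278.2 sq m.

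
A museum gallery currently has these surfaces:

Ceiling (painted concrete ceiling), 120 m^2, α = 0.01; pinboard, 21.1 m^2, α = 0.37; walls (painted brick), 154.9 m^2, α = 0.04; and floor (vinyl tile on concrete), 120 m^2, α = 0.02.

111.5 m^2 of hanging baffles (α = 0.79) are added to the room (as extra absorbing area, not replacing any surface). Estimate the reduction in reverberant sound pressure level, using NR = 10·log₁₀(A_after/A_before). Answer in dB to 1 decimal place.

7.8 dB

Summing Sᵢαᵢ: 1.200 + 7.807 + 6.196 + 2.400 → A_before = 17.603 sabins.
Added absorption = 111.5 × 0.79 = 88.085 sabins.
New total A_after = 105.688 sabins.
Reduction = 10 log₁₀(A_after/A_before) = 10 log₁₀(6.0040) = 7.8 dB.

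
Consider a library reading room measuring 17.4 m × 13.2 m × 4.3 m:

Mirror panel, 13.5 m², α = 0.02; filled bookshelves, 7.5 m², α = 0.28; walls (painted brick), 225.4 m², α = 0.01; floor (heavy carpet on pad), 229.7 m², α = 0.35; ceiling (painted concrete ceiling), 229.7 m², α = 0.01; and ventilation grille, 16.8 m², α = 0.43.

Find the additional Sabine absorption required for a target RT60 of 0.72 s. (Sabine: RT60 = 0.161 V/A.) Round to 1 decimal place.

Equivalent absorption area: A₁ = 13.5*0.02 + 7.5*0.28 + 225.4*0.01 + 229.7*0.35 + 229.7*0.01 + 16.8*0.43 = 94.540 m².
For T = 0.72 s, need A₂ = 0.161·V/T = 0.161·987.624/0.72 = 220.844 sabins.
ΔA = A₂ − A₁ = 220.844 − 94.540 = 126.3 sabins.

126.3 sabins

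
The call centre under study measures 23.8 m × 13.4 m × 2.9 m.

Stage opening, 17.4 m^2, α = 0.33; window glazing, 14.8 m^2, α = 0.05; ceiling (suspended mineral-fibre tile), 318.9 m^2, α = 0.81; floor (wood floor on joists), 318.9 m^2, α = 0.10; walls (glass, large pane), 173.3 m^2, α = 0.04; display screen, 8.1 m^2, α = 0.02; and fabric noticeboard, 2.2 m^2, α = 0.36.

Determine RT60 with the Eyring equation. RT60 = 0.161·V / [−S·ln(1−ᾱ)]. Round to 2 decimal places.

0.40 s

S = Σ Sᵢ = 853.6 m^2.
Σ(Sᵢαᵢ) = 17.4×0.33 + 14.8×0.05 + 318.9×0.81 + 318.9×0.10 + 173.3×0.04 + 8.1×0.02 + 2.2×0.36 = 304.567.
ᾱ = 304.567 / 853.6 = 0.3568.
−S·ln(1−ᾱ) = −853.6 × ln(1 − 0.3568) = 376.693.
V = 23.8 × 13.4 × 2.9 = 924.868 m³.
RT60 = 0.161 × 924.868 / 376.693 = 0.40 s.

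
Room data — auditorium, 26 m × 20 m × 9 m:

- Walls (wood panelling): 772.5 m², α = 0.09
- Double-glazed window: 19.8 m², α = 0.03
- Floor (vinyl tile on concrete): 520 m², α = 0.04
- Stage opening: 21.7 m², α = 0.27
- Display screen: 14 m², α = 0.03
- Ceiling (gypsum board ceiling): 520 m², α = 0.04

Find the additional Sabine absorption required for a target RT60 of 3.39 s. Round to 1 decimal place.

104.3 sabins

Total absorption A₁ = 772.5·0.09 + 19.8·0.03 + 520·0.04 + 21.7·0.27 + 14·0.03 + 520·0.04
  = 69.525 + 0.594 + 20.800 + 5.859 + 0.420 + 20.800 = 117.998 m² sabins.
For T = 3.39 s, need A₂ = 0.161·V/T = 0.161·4680/3.39 = 222.265 sabins.
Shortfall: 222.265 − 117.998 = 104.3 sabins.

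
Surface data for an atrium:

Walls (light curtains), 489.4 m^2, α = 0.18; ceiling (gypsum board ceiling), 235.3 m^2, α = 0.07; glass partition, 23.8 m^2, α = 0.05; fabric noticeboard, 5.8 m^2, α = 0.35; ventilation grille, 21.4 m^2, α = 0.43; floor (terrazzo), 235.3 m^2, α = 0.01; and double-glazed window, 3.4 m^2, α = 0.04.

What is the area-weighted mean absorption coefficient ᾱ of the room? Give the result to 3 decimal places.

0.118

Total surface area S = 1014.4 m^2.
Weighted sum Σ Sα = 119.474.
ᾱ = A/S = 0.118.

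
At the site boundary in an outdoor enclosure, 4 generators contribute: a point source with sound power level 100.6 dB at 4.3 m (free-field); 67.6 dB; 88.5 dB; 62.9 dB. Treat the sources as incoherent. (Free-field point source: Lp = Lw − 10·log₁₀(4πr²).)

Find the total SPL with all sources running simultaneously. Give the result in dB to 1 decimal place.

88.8 dB

Source at 4.3 m: Lp = 100.6 − 10·log₁₀(4π·4.3²) = 100.6 − 10·log₁₀(232.352) = 76.9 dB.
Σ 10^(Lᵢ/10) = 7.646e+08.
Combined level = 10 log₁₀(7.646e+08) = 88.8 dB.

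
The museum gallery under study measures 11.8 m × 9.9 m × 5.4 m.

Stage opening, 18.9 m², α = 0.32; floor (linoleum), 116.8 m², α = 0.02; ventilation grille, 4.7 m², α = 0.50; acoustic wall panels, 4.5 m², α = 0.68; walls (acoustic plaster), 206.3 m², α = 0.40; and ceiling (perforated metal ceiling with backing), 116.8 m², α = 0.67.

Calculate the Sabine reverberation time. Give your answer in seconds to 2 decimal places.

Total absorption A = 18.9×0.32 + 116.8×0.02 + 4.7×0.50 + 4.5×0.68 + 206.3×0.40 + 116.8×0.67
  = 6.048 + 2.336 + 2.350 + 3.060 + 82.520 + 78.256 = 174.570 m² sabins.
V = 11.8·9.9·5.4 = 630.828 m³.
Sabine: RT60 = 0.161 × 630.828 / 174.570 = 0.58 s.

0.58 s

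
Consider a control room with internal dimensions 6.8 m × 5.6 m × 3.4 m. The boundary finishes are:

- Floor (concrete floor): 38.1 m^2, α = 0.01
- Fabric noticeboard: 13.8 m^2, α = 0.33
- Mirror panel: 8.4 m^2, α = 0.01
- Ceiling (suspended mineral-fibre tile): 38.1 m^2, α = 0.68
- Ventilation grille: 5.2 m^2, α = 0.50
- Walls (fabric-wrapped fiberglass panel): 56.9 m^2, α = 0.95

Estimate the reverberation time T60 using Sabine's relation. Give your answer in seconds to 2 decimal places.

0.24 seconds

Total absorption A = 38.1×0.01 + 13.8×0.33 + 8.4×0.01 + 38.1×0.68 + 5.2×0.50 + 56.9×0.95
  = 0.381 + 4.554 + 0.084 + 25.908 + 2.600 + 54.055 = 87.582 m^2 sabins.
Room volume: 129.472 m³.
RT60 = 0.161 · V / A = 0.161 × 129.472 / 87.582 = 0.24 s.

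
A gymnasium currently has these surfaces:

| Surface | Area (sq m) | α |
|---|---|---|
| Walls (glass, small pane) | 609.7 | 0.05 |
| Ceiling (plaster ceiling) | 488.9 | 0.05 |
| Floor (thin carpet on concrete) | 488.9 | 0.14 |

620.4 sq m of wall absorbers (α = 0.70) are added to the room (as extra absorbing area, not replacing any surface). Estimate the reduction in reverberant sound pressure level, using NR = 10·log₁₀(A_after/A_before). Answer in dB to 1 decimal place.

Total absorption A_before = 609.7*0.05 + 488.9*0.05 + 488.9*0.14
  = 30.485 + 24.445 + 68.446 = 123.376 sq m sabins.
Added absorption = 620.4 × 0.70 = 434.280 sabins.
A_after = 123.376 + 434.280 = 557.656 sabins.
NR = 10·log₁₀(557.656/123.376) = 6.6 dB.

6.6 dB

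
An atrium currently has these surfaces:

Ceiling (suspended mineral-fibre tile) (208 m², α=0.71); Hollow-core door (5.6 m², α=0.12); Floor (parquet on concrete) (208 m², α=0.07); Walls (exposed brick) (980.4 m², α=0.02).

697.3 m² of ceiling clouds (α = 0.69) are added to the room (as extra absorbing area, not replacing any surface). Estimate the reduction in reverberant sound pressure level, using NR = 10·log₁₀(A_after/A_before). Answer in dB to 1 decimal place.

5.6 dB

Summing Sᵢαᵢ: 147.680 + 0.672 + 14.560 + 19.608 → A_before = 182.520 sabins.
Treatment contributes 697.3·0.69 = 481.137 sabins.
A_after = 182.520 + 481.137 = 663.657 sabins.
NR = 10·log₁₀(663.657/182.520) = 5.6 dB.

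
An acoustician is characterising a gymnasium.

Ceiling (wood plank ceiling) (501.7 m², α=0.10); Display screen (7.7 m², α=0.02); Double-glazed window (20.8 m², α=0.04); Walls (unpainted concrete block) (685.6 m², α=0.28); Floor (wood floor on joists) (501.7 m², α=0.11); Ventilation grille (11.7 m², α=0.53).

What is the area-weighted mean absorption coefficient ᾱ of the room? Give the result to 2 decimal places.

S = Σ Sᵢ = 501.7 + 7.7 + 20.8 + 685.6 + 501.7 + 11.7 = 1729.2 m².
Σ(Sᵢαᵢ) = 501.7*0.10 + 7.7*0.02 + 20.8*0.04 + 685.6*0.28 + 501.7*0.11 + 11.7*0.53 = 304.512.
ᾱ = 304.512 / 1729.2 = 0.18.

0.18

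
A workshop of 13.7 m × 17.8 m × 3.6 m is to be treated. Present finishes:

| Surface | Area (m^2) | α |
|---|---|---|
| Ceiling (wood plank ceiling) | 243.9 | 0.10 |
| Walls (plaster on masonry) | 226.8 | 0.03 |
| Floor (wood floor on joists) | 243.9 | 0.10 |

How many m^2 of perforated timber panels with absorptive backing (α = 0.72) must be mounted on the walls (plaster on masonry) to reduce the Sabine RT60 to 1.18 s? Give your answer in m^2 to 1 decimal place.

A₁ = Σ Sᵢαᵢ = 243.9·0.10 + 226.8·0.03 + 243.9·0.10 = 55.584 sabins.
V = 877.896 m³. Target absorption A₂ = 0.161 × 877.896 / 1.18 = 119.781 sabins.
Absorption to add: 119.781 − 55.584 = 64.197 sabins.
Each m^2 of panel replacing the walls (plaster on masonry) adds (0.72 − 0.03) = 0.69 sabins.
Panel area = 64.197 / 0.69 = 93.0 m^2.

93.0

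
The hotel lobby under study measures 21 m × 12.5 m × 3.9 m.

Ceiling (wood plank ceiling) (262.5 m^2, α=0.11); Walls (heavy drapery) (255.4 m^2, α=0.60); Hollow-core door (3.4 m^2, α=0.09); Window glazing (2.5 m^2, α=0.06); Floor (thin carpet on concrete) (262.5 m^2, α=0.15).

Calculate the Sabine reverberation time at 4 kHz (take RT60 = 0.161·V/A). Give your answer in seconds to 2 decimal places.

A = Σ Sᵢαᵢ = 262.5*0.11 + 255.4*0.60 + 3.4*0.09 + 2.5*0.06 + 262.5*0.15 = 221.946 sabins.
Volume V = 21 × 12.5 × 3.9 = 1023.75 m³.
Sabine: RT60 = 0.161 × 1023.75 / 221.946 = 0.74 s.

0.74 seconds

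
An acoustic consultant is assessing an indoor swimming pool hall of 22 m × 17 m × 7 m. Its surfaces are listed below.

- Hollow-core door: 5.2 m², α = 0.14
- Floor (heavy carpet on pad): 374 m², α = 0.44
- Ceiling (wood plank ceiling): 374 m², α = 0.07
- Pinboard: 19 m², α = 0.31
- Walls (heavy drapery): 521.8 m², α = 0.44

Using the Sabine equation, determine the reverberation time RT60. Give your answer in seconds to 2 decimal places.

0.99 seconds

Equivalent absorption area: A = 5.2×0.14 + 374×0.44 + 374×0.07 + 19×0.31 + 521.8×0.44 = 426.950 m².
V = 22·17·7 = 2618 m³.
Sabine: RT60 = 0.161 × 2618 / 426.950 = 0.99 s.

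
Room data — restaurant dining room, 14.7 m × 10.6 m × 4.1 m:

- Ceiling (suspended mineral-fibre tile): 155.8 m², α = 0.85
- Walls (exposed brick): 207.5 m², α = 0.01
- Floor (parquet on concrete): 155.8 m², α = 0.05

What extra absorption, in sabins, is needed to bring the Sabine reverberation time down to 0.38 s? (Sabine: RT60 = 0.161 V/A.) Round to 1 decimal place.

128.4 sabins

A₁ = Σ Sᵢαᵢ = 155.8*0.85 + 207.5*0.01 + 155.8*0.05 = 142.295 sabins.
For T = 0.38 s, need A₂ = 0.161·V/T = 0.161·638.862/0.38 = 270.676 sabins.
Shortfall: 270.676 − 142.295 = 128.4 sabins.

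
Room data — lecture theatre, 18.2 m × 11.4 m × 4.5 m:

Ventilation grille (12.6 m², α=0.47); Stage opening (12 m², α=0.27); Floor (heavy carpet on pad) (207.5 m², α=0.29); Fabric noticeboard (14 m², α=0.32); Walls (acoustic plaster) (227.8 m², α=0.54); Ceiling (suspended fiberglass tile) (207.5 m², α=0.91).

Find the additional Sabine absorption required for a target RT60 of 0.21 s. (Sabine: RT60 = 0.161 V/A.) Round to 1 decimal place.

330.2 sabins

Summing Sᵢαᵢ: 5.922 + 3.240 + 60.175 + 4.480 + 123.012 + 188.825 → A₁ = 385.654 sabins.
V = 933.66 m³. Required absorption A₂ = 0.161 × 933.66 / 0.21 = 715.806 sabins.
Shortfall: 715.806 − 385.654 = 330.2 sabins.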